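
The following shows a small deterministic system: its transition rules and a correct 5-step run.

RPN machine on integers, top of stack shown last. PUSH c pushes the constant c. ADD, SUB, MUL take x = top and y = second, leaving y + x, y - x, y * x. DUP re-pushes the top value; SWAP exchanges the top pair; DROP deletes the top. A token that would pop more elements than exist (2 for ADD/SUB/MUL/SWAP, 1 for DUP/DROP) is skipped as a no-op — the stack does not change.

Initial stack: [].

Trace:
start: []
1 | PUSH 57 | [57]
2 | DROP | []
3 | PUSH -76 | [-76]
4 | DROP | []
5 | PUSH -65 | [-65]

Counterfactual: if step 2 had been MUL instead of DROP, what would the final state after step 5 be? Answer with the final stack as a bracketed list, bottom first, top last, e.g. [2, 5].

[57, -65]

(re-executing from step 2 with the substitution; state before step 2: [57])
2 | MUL | [57]
3 | PUSH -76 | [57, -76]
4 | DROP | [57]
5 | PUSH -65 | [57, -65]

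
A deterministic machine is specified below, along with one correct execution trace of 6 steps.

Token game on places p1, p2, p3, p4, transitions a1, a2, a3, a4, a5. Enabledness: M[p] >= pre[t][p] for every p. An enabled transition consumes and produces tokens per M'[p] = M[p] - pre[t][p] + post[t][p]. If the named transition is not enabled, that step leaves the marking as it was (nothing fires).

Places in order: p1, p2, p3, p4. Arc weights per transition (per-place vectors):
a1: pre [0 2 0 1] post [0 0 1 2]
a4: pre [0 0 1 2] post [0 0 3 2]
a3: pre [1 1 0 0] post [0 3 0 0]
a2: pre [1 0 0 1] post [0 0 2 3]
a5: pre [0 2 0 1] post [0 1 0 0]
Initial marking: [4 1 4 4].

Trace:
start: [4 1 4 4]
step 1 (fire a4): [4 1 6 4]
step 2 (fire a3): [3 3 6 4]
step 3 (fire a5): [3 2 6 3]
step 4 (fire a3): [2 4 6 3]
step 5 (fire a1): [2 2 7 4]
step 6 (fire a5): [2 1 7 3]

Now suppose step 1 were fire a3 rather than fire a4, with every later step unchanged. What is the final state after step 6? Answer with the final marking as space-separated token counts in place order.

1 3 5 3

(re-executing from step 1 with the substitution; state before step 1: [4 1 4 4])
step 1 (fire a3): [3 3 4 4]
step 2 (fire a3): [2 5 4 4]
step 3 (fire a5): [2 4 4 3]
step 4 (fire a3): [1 6 4 3]
step 5 (fire a1): [1 4 5 4]
step 6 (fire a5): [1 3 5 3]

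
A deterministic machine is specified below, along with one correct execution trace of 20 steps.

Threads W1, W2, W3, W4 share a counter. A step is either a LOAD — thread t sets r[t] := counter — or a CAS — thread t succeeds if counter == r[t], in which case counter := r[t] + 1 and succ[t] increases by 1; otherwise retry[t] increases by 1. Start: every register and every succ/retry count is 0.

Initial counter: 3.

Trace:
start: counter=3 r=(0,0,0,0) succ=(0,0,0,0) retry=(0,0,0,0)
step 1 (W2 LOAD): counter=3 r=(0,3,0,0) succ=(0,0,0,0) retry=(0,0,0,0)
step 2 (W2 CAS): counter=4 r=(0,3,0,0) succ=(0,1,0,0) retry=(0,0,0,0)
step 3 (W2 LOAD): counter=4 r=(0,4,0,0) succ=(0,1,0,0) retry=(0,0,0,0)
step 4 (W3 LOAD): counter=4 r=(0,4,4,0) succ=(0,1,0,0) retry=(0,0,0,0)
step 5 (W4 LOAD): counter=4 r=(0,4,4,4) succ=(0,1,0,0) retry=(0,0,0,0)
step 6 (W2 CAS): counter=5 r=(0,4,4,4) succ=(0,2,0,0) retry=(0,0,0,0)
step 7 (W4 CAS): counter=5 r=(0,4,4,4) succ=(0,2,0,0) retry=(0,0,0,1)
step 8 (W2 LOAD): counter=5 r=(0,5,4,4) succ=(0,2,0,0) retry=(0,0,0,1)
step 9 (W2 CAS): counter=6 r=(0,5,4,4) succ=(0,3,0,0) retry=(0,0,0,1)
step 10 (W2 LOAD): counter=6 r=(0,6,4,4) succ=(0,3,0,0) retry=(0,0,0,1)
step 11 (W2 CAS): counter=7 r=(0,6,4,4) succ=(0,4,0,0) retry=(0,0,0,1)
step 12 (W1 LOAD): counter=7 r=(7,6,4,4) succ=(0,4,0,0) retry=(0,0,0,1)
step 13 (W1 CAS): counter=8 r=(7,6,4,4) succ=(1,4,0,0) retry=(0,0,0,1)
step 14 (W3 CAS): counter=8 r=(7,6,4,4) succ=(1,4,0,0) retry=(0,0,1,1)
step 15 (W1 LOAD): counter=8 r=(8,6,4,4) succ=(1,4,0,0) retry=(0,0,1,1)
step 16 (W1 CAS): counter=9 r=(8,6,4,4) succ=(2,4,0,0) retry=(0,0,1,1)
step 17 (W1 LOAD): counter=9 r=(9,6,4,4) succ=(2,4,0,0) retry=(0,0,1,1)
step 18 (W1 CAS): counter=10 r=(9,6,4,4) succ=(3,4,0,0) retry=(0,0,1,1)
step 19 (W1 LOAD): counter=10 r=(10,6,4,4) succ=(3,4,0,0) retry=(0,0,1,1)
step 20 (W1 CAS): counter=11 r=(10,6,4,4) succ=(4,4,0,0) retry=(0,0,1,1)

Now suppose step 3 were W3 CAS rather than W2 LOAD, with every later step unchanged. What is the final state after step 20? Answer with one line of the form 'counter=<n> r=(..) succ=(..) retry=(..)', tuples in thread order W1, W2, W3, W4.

counter=11 r=(10,6,4,4) succ=(4,3,0,1) retry=(0,1,2,0)

(re-executing from step 3 with the substitution; state before step 3: counter=4 r=(0,3,0,0) succ=(0,1,0,0) retry=(0,0,0,0))
step 3 (W3 CAS): counter=4 r=(0,3,0,0) succ=(0,1,0,0) retry=(0,0,1,0)
step 4 (W3 LOAD): counter=4 r=(0,3,4,0) succ=(0,1,0,0) retry=(0,0,1,0)
step 5 (W4 LOAD): counter=4 r=(0,3,4,4) succ=(0,1,0,0) retry=(0,0,1,0)
step 6 (W2 CAS): counter=4 r=(0,3,4,4) succ=(0,1,0,0) retry=(0,1,1,0)
step 7 (W4 CAS): counter=5 r=(0,3,4,4) succ=(0,1,0,1) retry=(0,1,1,0)
step 8 (W2 LOAD): counter=5 r=(0,5,4,4) succ=(0,1,0,1) retry=(0,1,1,0)
step 9 (W2 CAS): counter=6 r=(0,5,4,4) succ=(0,2,0,1) retry=(0,1,1,0)
step 10 (W2 LOAD): counter=6 r=(0,6,4,4) succ=(0,2,0,1) retry=(0,1,1,0)
step 11 (W2 CAS): counter=7 r=(0,6,4,4) succ=(0,3,0,1) retry=(0,1,1,0)
step 12 (W1 LOAD): counter=7 r=(7,6,4,4) succ=(0,3,0,1) retry=(0,1,1,0)
step 13 (W1 CAS): counter=8 r=(7,6,4,4) succ=(1,3,0,1) retry=(0,1,1,0)
step 14 (W3 CAS): counter=8 r=(7,6,4,4) succ=(1,3,0,1) retry=(0,1,2,0)
step 15 (W1 LOAD): counter=8 r=(8,6,4,4) succ=(1,3,0,1) retry=(0,1,2,0)
step 16 (W1 CAS): counter=9 r=(8,6,4,4) succ=(2,3,0,1) retry=(0,1,2,0)
step 17 (W1 LOAD): counter=9 r=(9,6,4,4) succ=(2,3,0,1) retry=(0,1,2,0)
step 18 (W1 CAS): counter=10 r=(9,6,4,4) succ=(3,3,0,1) retry=(0,1,2,0)
step 19 (W1 LOAD): counter=10 r=(10,6,4,4) succ=(3,3,0,1) retry=(0,1,2,0)
step 20 (W1 CAS): counter=11 r=(10,6,4,4) succ=(4,3,0,1) retry=(0,1,2,0)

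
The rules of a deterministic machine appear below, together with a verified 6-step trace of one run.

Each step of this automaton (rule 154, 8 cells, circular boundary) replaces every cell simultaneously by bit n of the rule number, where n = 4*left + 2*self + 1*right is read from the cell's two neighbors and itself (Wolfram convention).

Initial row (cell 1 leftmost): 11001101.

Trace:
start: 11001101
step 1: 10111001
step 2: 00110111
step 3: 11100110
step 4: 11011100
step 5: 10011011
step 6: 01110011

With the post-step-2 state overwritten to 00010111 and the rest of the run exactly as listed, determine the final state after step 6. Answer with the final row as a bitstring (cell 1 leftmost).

01110001

state after step 2 := 00010111
step 3: 10100110
step 4: 00011100
step 5: 00111010
step 6: 01110001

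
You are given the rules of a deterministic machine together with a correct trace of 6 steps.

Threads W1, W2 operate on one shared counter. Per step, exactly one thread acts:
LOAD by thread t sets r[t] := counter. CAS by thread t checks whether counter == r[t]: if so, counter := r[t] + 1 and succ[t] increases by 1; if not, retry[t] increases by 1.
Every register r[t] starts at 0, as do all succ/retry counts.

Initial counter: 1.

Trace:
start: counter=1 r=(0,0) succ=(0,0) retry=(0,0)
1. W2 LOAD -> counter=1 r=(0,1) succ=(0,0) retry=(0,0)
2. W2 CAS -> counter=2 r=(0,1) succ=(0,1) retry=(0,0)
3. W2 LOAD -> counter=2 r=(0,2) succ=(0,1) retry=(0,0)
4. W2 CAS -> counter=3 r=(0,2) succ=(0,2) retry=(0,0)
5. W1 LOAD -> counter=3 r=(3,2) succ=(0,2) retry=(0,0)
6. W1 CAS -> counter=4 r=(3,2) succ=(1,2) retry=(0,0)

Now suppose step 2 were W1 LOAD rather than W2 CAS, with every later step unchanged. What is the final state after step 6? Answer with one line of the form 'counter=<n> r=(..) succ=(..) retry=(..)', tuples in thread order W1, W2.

counter=3 r=(2,1) succ=(1,1) retry=(0,0)

(re-executing from step 2 with the substitution; state before step 2: counter=1 r=(0,1) succ=(0,0) retry=(0,0))
2. W1 LOAD -> counter=1 r=(1,1) succ=(0,0) retry=(0,0)
3. W2 LOAD -> counter=1 r=(1,1) succ=(0,0) retry=(0,0)
4. W2 CAS -> counter=2 r=(1,1) succ=(0,1) retry=(0,0)
5. W1 LOAD -> counter=2 r=(2,1) succ=(0,1) retry=(0,0)
6. W1 CAS -> counter=3 r=(2,1) succ=(1,1) retry=(0,0)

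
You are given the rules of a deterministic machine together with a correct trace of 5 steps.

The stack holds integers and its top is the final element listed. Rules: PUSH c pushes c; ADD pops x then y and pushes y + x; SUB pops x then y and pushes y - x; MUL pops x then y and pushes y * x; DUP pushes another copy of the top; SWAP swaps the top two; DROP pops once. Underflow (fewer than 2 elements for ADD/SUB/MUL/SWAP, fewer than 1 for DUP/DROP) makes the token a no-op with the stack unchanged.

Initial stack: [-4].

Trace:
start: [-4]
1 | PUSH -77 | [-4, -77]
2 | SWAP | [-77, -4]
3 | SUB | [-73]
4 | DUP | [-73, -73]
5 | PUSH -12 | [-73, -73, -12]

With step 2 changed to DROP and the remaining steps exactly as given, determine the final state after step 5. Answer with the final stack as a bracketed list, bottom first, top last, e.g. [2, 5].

(re-executing from step 2 with the substitution; state before step 2: [-4, -77])
2 | DROP | [-4]
3 | SUB | [-4]
4 | DUP | [-4, -4]
5 | PUSH -12 | [-4, -4, -12]

[-4, -4, -12]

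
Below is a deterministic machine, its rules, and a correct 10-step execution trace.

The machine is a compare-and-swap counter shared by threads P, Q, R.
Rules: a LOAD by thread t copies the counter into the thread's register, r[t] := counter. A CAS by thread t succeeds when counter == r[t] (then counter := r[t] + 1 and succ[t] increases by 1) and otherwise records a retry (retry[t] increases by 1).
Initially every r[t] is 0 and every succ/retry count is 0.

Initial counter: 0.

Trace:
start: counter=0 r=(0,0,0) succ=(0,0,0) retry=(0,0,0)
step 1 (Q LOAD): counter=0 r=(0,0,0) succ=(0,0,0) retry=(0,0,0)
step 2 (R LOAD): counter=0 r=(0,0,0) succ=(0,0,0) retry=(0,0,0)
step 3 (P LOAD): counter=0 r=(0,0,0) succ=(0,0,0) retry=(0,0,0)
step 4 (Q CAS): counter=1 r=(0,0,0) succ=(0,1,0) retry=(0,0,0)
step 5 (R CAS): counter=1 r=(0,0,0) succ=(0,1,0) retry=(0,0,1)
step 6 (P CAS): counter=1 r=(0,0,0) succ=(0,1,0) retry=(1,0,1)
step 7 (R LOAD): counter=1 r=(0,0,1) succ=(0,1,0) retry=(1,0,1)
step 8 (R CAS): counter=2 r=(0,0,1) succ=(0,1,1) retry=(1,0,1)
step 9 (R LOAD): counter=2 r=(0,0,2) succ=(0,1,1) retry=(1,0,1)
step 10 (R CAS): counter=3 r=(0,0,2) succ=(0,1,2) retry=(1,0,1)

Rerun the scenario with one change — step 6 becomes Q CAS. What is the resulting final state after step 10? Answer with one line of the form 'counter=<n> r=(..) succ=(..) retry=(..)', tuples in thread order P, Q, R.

counter=3 r=(0,0,2) succ=(0,1,2) retry=(0,1,1)

(re-executing from step 6 with the substitution; state before step 6: counter=1 r=(0,0,0) succ=(0,1,0) retry=(0,0,1))
step 6 (Q CAS): counter=1 r=(0,0,0) succ=(0,1,0) retry=(0,1,1)
step 7 (R LOAD): counter=1 r=(0,0,1) succ=(0,1,0) retry=(0,1,1)
step 8 (R CAS): counter=2 r=(0,0,1) succ=(0,1,1) retry=(0,1,1)
step 9 (R LOAD): counter=2 r=(0,0,2) succ=(0,1,1) retry=(0,1,1)
step 10 (R CAS): counter=3 r=(0,0,2) succ=(0,1,2) retry=(0,1,1)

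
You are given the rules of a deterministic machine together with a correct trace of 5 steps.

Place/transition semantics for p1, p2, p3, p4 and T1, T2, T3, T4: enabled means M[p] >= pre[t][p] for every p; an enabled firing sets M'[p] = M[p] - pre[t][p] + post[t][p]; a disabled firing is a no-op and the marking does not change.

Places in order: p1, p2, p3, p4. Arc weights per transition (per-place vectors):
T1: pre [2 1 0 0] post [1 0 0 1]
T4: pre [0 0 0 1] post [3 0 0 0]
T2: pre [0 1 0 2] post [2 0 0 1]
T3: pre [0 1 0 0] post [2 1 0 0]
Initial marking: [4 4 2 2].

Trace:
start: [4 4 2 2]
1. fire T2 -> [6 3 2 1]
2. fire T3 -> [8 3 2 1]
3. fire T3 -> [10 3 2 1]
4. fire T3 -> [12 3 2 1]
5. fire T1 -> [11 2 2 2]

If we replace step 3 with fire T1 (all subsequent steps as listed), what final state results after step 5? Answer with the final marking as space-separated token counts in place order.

(re-executing from step 3 with the substitution; state before step 3: [8 3 2 1])
3. fire T1 -> [7 2 2 2]
4. fire T3 -> [9 2 2 2]
5. fire T1 -> [8 1 2 3]

8 1 2 3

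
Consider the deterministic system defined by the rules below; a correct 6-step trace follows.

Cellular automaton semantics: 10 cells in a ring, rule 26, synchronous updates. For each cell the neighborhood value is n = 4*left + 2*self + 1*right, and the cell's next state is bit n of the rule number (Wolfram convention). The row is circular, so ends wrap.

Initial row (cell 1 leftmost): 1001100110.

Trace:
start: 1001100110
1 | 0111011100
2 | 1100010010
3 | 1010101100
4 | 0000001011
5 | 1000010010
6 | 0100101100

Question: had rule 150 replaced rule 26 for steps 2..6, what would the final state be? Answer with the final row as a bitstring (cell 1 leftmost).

(re-executing steps 2..6 under rule 150; state before step 2: 0111011100)
2 | 1010001010
3 | 1011011010
4 | 1000000010
5 | 1100000110
6 | 0010001000

0010001000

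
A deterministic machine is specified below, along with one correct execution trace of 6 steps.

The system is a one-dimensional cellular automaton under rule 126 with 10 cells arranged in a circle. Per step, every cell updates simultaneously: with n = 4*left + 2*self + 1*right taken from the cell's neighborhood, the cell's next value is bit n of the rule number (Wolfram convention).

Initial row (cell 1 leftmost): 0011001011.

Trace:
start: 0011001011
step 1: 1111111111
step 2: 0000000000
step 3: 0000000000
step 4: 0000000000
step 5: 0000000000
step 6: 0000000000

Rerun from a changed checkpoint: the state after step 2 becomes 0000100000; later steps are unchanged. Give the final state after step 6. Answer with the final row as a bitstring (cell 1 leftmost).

state after step 2 := 0000100000
step 3: 0001110000
step 4: 0011011000
step 5: 0111111100
step 6: 1100000110

1100000110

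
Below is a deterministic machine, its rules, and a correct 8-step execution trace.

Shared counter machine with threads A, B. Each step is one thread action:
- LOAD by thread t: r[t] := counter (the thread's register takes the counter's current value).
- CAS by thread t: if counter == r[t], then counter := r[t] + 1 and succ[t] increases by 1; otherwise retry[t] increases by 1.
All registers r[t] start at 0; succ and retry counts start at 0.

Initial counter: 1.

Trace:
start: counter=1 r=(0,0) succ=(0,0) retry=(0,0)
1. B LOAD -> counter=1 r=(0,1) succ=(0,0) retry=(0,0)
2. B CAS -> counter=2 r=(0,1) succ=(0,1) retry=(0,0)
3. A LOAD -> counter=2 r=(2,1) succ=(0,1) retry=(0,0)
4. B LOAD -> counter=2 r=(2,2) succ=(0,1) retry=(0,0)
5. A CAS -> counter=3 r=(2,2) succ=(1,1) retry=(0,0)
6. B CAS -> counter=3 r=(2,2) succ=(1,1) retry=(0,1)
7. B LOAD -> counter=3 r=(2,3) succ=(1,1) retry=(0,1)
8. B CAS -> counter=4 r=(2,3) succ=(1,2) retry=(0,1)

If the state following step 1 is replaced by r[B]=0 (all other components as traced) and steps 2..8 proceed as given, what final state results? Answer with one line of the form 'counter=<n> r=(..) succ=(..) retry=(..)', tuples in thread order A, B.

counter=3 r=(1,2) succ=(1,1) retry=(0,2)

state after step 1 := counter=1 r=(0,0) succ=(0,0) retry=(0,0)
2. B CAS -> counter=1 r=(0,0) succ=(0,0) retry=(0,1)
3. A LOAD -> counter=1 r=(1,0) succ=(0,0) retry=(0,1)
4. B LOAD -> counter=1 r=(1,1) succ=(0,0) retry=(0,1)
5. A CAS -> counter=2 r=(1,1) succ=(1,0) retry=(0,1)
6. B CAS -> counter=2 r=(1,1) succ=(1,0) retry=(0,2)
7. B LOAD -> counter=2 r=(1,2) succ=(1,0) retry=(0,2)
8. B CAS -> counter=3 r=(1,2) succ=(1,1) retry=(0,2)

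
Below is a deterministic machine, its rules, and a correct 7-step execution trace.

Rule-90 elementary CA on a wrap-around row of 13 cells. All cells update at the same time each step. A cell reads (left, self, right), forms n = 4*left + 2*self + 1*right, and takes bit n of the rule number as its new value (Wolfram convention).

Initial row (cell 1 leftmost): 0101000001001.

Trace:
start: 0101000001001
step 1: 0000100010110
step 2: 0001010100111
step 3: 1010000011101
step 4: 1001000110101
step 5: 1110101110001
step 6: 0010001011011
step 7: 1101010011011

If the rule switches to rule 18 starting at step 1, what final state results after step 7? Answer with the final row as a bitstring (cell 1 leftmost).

(re-executing steps 1..7 under rule 18; state before step 1: 0101000001001)
step 1: 0000100010110
step 2: 0001010100001
step 3: 1010000010010
step 4: 0001000101100
step 5: 0010101000010
step 6: 0100000100101
step 7: 0010001011000

0010001011000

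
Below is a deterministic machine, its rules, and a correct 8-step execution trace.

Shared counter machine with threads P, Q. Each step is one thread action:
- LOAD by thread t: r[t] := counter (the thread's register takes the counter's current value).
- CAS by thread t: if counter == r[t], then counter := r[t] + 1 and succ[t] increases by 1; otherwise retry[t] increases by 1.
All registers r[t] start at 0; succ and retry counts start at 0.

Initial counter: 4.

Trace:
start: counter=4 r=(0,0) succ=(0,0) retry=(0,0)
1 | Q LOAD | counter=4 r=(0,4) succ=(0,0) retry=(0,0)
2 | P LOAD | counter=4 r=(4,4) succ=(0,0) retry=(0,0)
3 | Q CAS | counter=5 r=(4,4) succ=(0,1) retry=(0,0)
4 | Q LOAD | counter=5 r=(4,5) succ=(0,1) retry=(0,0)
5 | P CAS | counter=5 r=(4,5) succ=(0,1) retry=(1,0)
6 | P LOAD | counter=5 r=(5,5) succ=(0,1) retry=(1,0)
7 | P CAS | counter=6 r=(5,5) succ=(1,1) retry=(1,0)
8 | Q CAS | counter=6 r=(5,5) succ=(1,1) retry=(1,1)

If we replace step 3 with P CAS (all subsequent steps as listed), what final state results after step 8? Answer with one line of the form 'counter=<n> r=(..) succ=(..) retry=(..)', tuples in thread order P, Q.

counter=6 r=(5,5) succ=(2,0) retry=(1,1)

(re-executing from step 3 with the substitution; state before step 3: counter=4 r=(4,4) succ=(0,0) retry=(0,0))
3 | P CAS | counter=5 r=(4,4) succ=(1,0) retry=(0,0)
4 | Q LOAD | counter=5 r=(4,5) succ=(1,0) retry=(0,0)
5 | P CAS | counter=5 r=(4,5) succ=(1,0) retry=(1,0)
6 | P LOAD | counter=5 r=(5,5) succ=(1,0) retry=(1,0)
7 | P CAS | counter=6 r=(5,5) succ=(2,0) retry=(1,0)
8 | Q CAS | counter=6 r=(5,5) succ=(2,0) retry=(1,1)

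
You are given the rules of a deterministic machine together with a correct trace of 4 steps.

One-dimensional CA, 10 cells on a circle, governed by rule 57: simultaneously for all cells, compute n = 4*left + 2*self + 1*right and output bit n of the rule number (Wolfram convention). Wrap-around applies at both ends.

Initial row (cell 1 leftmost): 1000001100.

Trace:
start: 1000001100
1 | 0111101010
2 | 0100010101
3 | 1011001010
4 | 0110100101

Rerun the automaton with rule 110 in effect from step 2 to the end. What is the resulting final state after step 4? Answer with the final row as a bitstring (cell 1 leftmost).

0111100110

(re-executing steps 2..4 under rule 110; state before step 2: 0111101010)
2 | 1100111110
3 | 1101100011
4 | 0111100110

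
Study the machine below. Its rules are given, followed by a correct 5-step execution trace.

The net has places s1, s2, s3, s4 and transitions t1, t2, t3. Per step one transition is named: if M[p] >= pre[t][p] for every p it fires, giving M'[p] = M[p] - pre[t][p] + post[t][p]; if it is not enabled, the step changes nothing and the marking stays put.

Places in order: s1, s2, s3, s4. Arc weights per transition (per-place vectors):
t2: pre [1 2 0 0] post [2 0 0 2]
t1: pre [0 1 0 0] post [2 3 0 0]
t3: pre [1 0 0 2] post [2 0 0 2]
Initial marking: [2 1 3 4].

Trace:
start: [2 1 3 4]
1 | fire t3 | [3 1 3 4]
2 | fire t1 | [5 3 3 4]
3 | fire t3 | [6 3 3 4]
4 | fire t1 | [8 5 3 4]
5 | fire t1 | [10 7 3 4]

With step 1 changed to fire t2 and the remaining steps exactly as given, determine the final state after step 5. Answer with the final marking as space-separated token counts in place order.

(re-executing from step 1 with the substitution; state before step 1: [2 1 3 4])
1 | fire t2 | [2 1 3 4]
2 | fire t1 | [4 3 3 4]
3 | fire t3 | [5 3 3 4]
4 | fire t1 | [7 5 3 4]
5 | fire t1 | [9 7 3 4]

9 7 3 4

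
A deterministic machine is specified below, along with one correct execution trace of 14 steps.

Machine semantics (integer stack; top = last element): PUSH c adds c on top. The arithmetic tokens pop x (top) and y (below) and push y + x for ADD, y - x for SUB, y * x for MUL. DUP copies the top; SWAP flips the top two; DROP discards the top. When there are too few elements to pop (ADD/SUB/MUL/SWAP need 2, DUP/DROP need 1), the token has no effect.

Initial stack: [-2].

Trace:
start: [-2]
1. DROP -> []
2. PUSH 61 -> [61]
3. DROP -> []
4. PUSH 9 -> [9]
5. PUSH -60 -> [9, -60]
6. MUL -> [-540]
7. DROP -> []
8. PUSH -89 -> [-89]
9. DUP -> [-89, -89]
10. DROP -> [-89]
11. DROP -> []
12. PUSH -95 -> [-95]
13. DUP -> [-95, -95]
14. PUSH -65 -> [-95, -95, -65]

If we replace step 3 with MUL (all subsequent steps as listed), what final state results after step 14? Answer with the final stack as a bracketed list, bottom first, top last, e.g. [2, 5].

[61, -95, -95, -65]

(re-executing from step 3 with the substitution; state before step 3: [61])
3. MUL -> [61]
4. PUSH 9 -> [61, 9]
5. PUSH -60 -> [61, 9, -60]
6. MUL -> [61, -540]
7. DROP -> [61]
8. PUSH -89 -> [61, -89]
9. DUP -> [61, -89, -89]
10. DROP -> [61, -89]
11. DROP -> [61]
12. PUSH -95 -> [61, -95]
13. DUP -> [61, -95, -95]
14. PUSH -65 -> [61, -95, -95, -65]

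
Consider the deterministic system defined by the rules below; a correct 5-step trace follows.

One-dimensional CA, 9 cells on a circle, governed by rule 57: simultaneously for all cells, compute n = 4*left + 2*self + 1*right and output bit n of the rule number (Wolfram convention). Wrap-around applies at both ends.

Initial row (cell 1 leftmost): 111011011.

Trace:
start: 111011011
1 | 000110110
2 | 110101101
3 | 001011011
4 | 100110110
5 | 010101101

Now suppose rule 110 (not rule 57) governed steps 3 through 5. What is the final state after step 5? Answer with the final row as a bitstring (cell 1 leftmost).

(re-executing steps 3..5 under rule 110; state before step 3: 110101101)
3 | 011111111
4 | 110000001
5 | 010000011

010000011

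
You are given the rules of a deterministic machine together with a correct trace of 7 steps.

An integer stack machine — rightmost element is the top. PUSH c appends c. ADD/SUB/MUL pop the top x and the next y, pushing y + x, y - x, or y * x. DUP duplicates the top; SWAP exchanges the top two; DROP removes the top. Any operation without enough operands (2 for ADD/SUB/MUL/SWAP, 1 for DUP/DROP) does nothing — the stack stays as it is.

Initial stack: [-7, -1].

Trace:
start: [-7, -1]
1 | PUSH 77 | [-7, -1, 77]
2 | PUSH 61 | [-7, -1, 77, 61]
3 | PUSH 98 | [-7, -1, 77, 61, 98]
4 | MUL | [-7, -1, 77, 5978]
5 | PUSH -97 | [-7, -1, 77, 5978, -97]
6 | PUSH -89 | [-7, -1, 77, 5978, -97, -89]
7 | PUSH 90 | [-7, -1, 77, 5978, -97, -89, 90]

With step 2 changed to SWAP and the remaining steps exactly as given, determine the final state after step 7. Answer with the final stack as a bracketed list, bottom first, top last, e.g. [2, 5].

[-7, 77, -98, -97, -89, 90]

(re-executing from step 2 with the substitution; state before step 2: [-7, -1, 77])
2 | SWAP | [-7, 77, -1]
3 | PUSH 98 | [-7, 77, -1, 98]
4 | MUL | [-7, 77, -98]
5 | PUSH -97 | [-7, 77, -98, -97]
6 | PUSH -89 | [-7, 77, -98, -97, -89]
7 | PUSH 90 | [-7, 77, -98, -97, -89, 90]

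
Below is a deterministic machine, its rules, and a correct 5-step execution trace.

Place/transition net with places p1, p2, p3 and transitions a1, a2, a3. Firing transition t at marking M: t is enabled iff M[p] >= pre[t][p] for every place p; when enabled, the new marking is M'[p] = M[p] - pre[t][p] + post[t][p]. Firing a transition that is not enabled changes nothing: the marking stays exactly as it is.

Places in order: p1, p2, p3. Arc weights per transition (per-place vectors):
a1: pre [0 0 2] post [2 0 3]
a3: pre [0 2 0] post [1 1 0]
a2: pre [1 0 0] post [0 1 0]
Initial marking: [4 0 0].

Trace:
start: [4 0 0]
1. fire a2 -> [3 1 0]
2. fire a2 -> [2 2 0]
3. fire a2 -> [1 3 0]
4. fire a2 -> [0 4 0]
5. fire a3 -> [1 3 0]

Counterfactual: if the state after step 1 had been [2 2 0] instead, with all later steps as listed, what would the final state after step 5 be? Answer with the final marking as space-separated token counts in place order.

1 3 0

state after step 1 := [2 2 0]
2. fire a2 -> [1 3 0]
3. fire a2 -> [0 4 0]
4. fire a2 -> [0 4 0]
5. fire a3 -> [1 3 0]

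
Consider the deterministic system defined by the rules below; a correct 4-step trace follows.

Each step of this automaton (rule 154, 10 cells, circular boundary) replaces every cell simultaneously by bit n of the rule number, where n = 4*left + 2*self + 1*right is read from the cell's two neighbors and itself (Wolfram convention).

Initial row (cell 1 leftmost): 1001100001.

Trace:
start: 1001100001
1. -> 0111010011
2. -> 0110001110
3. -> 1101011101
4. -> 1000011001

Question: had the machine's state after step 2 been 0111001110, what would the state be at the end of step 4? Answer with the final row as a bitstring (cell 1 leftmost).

1100111001

state after step 2 := 0111001110
3. -> 1110111101
4. -> 1100111001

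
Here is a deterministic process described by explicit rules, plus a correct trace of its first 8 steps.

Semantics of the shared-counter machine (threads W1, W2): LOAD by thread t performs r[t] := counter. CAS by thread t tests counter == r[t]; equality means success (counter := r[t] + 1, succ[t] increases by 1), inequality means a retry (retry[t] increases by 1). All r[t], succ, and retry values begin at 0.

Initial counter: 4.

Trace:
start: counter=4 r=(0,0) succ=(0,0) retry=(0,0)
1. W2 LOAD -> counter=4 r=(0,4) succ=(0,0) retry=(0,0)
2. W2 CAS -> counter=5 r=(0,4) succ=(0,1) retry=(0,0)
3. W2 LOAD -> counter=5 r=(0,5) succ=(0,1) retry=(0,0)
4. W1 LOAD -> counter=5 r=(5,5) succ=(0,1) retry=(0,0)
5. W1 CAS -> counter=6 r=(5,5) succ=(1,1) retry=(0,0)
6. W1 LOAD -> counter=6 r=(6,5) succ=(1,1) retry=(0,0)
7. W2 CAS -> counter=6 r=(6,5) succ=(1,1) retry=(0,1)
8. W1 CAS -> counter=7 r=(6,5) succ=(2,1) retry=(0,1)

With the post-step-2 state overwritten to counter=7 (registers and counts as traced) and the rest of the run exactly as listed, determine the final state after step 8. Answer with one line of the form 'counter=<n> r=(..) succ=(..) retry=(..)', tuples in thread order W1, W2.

state after step 2 := counter=7 r=(0,4) succ=(0,1) retry=(0,0)
3. W2 LOAD -> counter=7 r=(0,7) succ=(0,1) retry=(0,0)
4. W1 LOAD -> counter=7 r=(7,7) succ=(0,1) retry=(0,0)
5. W1 CAS -> counter=8 r=(7,7) succ=(1,1) retry=(0,0)
6. W1 LOAD -> counter=8 r=(8,7) succ=(1,1) retry=(0,0)
7. W2 CAS -> counter=8 r=(8,7) succ=(1,1) retry=(0,1)
8. W1 CAS -> counter=9 r=(8,7) succ=(2,1) retry=(0,1)

counter=9 r=(8,7) succ=(2,1) retry=(0,1)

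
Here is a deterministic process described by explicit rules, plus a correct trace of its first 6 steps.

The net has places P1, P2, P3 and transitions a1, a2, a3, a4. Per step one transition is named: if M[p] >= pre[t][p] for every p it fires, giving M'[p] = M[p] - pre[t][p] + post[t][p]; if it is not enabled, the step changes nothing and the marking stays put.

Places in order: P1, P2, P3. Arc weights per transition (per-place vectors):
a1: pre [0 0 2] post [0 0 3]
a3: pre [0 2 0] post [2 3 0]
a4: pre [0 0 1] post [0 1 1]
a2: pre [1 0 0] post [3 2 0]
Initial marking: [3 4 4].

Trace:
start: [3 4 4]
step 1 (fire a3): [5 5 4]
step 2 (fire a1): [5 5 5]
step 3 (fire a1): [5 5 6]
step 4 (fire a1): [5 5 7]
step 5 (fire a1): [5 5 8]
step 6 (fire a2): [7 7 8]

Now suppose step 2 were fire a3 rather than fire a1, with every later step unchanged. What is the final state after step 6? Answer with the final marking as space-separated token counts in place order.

9 8 7

(re-executing from step 2 with the substitution; state before step 2: [5 5 4])
step 2 (fire a3): [7 6 4]
step 3 (fire a1): [7 6 5]
step 4 (fire a1): [7 6 6]
step 5 (fire a1): [7 6 7]
step 6 (fire a2): [9 8 7]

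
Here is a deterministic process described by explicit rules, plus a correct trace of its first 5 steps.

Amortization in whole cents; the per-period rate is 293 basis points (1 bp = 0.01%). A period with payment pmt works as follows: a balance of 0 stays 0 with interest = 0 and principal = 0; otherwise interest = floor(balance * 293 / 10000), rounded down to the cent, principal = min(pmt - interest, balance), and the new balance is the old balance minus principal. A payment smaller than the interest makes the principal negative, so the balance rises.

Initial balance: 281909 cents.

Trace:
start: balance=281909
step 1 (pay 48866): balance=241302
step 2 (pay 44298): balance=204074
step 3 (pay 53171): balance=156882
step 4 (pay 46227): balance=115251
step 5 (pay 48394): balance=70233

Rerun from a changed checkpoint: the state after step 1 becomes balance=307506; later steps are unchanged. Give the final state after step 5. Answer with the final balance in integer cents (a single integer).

144543

state after step 1 := balance=307506
step 2 (pay 44298): balance=272217
step 3 (pay 53171): balance=227021
step 4 (pay 46227): balance=187445
step 5 (pay 48394): balance=144543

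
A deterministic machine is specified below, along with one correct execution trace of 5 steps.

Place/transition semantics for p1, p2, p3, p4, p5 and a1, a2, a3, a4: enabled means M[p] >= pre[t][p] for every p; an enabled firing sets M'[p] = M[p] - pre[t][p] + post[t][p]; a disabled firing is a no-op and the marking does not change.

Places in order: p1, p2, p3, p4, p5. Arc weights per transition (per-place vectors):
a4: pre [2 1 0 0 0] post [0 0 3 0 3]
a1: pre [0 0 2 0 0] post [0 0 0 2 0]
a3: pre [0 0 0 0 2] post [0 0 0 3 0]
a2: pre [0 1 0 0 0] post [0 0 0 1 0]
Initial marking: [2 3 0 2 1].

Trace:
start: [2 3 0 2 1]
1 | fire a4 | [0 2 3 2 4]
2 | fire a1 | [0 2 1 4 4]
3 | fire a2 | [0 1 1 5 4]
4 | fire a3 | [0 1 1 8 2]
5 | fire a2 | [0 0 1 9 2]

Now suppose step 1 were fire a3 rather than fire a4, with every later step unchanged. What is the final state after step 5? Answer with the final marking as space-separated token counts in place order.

(re-executing from step 1 with the substitution; state before step 1: [2 3 0 2 1])
1 | fire a3 | [2 3 0 2 1]
2 | fire a1 | [2 3 0 2 1]
3 | fire a2 | [2 2 0 3 1]
4 | fire a3 | [2 2 0 3 1]
5 | fire a2 | [2 1 0 4 1]

2 1 0 4 1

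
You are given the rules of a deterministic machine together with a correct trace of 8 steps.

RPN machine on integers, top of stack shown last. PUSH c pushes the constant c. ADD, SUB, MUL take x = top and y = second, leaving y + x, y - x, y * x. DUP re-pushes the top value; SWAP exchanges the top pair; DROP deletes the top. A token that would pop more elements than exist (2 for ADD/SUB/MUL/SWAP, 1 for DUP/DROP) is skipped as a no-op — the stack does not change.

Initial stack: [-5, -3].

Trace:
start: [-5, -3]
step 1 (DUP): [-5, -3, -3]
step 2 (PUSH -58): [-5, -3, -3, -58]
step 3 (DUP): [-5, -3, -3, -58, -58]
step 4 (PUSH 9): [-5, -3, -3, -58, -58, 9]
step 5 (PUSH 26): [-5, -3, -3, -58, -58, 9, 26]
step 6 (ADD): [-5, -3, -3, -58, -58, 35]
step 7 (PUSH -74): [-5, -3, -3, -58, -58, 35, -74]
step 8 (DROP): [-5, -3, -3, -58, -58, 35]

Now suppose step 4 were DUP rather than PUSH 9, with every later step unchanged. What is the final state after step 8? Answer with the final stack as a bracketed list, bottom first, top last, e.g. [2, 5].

(re-executing from step 4 with the substitution; state before step 4: [-5, -3, -3, -58, -58])
step 4 (DUP): [-5, -3, -3, -58, -58, -58]
step 5 (PUSH 26): [-5, -3, -3, -58, -58, -58, 26]
step 6 (ADD): [-5, -3, -3, -58, -58, -32]
step 7 (PUSH -74): [-5, -3, -3, -58, -58, -32, -74]
step 8 (DROP): [-5, -3, -3, -58, -58, -32]

[-5, -3, -3, -58, -58, -32]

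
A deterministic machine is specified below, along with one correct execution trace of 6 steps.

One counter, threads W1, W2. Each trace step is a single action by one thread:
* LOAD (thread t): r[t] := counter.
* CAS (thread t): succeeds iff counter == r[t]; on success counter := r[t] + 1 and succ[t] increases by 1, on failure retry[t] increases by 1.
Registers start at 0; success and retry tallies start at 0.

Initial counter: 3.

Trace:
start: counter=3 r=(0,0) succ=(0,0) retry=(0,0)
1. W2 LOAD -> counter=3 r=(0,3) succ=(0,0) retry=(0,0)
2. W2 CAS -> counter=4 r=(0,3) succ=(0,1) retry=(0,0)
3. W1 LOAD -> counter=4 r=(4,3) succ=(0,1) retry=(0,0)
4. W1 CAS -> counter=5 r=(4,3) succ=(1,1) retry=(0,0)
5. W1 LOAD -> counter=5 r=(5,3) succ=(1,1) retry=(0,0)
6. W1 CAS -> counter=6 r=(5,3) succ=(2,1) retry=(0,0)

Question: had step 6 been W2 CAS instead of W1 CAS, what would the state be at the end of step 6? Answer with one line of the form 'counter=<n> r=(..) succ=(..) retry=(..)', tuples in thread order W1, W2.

(re-executing from step 6 with the substitution; state before step 6: counter=5 r=(5,3) succ=(1,1) retry=(0,0))
6. W2 CAS -> counter=5 r=(5,3) succ=(1,1) retry=(0,1)

counter=5 r=(5,3) succ=(1,1) retry=(0,1)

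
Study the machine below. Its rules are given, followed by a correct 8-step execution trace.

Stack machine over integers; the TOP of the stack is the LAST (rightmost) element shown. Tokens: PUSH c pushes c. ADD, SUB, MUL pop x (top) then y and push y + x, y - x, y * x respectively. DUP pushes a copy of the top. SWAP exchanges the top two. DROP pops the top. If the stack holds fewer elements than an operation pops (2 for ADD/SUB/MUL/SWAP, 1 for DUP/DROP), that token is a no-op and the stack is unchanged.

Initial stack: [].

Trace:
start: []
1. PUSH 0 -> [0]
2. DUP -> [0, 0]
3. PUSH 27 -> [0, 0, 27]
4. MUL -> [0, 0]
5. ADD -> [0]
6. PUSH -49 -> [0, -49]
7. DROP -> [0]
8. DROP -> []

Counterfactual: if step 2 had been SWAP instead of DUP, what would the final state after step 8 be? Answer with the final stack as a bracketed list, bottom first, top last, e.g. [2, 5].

[]

(re-executing from step 2 with the substitution; state before step 2: [0])
2. SWAP -> [0]
3. PUSH 27 -> [0, 27]
4. MUL -> [0]
5. ADD -> [0]
6. PUSH -49 -> [0, -49]
7. DROP -> [0]
8. DROP -> []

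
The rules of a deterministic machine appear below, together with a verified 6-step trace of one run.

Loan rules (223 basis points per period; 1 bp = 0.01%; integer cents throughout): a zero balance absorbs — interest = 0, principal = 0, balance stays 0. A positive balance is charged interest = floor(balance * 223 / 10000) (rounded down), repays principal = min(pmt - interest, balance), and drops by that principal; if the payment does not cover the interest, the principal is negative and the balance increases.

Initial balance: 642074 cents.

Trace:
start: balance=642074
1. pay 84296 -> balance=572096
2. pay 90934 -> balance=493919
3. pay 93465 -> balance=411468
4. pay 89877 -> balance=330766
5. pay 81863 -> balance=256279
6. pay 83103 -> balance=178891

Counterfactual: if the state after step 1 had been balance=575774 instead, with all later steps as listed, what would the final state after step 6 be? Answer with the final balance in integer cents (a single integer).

state after step 1 := balance=575774
2. pay 90934 -> balance=497679
3. pay 93465 -> balance=415312
4. pay 89877 -> balance=334696
5. pay 81863 -> balance=260296
6. pay 83103 -> balance=182997

182997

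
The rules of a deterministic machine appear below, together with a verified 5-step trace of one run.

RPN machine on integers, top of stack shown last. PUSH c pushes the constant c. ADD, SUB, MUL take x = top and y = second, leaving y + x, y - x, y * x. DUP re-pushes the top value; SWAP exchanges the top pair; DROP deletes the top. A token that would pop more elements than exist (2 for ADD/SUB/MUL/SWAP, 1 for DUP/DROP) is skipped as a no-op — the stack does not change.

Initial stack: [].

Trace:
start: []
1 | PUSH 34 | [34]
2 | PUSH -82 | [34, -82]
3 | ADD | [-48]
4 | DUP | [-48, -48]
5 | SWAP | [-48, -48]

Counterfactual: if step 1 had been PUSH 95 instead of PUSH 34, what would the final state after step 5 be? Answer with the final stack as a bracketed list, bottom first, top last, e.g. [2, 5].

[13, 13]

(re-executing from step 1 with the substitution; state before step 1: [])
1 | PUSH 95 | [95]
2 | PUSH -82 | [95, -82]
3 | ADD | [13]
4 | DUP | [13, 13]
5 | SWAP | [13, 13]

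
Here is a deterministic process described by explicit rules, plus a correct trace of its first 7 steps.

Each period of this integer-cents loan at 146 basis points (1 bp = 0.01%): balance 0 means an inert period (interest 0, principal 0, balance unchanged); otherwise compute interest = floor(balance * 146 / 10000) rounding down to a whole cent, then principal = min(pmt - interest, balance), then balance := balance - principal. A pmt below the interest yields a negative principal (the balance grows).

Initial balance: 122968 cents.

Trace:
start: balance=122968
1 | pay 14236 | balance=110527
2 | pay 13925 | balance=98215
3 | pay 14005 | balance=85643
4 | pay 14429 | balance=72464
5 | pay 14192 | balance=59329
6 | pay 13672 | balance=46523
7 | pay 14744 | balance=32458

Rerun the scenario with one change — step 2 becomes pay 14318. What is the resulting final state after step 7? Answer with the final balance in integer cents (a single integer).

(re-executing from step 2 with the substitution; state before step 2: balance=110527)
2 | pay 14318 | balance=97822
3 | pay 14005 | balance=85245
4 | pay 14429 | balance=72060
5 | pay 14192 | balance=58920
6 | pay 13672 | balance=46108
7 | pay 14744 | balance=32037

32037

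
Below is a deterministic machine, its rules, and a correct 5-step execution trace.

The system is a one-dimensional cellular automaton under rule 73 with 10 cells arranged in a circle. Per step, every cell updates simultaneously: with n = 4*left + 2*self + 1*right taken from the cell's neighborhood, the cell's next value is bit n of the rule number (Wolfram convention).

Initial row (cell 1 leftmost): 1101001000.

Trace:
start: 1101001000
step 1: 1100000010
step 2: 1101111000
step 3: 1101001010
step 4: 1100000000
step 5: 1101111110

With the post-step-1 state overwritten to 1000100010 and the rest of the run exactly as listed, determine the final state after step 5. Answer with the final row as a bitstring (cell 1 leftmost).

0000100000

state after step 1 := 1000100010
step 2: 0010001000
step 3: 1000100011
step 4: 1010001010
step 5: 0000100000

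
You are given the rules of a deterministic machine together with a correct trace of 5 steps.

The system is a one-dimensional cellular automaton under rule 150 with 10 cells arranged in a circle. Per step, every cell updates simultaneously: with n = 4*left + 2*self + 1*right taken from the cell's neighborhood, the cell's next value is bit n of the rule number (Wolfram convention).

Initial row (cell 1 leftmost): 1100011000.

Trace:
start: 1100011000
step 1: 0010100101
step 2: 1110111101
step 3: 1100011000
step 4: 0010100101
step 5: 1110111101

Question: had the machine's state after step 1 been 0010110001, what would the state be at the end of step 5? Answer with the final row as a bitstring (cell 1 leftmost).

state after step 1 := 0010110001
step 2: 1110001011
step 3: 1101011001
step 4: 1001000110
step 5: 1111101000

1111101000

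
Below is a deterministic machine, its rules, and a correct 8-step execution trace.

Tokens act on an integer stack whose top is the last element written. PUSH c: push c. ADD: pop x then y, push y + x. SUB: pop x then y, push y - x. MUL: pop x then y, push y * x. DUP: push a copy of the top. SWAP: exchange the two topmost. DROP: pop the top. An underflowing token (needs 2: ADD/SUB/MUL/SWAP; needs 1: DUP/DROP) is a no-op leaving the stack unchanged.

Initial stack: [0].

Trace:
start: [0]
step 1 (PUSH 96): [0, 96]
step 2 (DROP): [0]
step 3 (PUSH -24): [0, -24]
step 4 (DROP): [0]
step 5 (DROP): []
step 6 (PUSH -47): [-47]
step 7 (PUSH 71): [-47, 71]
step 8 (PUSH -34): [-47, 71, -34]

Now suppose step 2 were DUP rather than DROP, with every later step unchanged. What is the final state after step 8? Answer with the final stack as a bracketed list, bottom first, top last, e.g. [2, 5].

(re-executing from step 2 with the substitution; state before step 2: [0, 96])
step 2 (DUP): [0, 96, 96]
step 3 (PUSH -24): [0, 96, 96, -24]
step 4 (DROP): [0, 96, 96]
step 5 (DROP): [0, 96]
step 6 (PUSH -47): [0, 96, -47]
step 7 (PUSH 71): [0, 96, -47, 71]
step 8 (PUSH -34): [0, 96, -47, 71, -34]

[0, 96, -47, 71, -34]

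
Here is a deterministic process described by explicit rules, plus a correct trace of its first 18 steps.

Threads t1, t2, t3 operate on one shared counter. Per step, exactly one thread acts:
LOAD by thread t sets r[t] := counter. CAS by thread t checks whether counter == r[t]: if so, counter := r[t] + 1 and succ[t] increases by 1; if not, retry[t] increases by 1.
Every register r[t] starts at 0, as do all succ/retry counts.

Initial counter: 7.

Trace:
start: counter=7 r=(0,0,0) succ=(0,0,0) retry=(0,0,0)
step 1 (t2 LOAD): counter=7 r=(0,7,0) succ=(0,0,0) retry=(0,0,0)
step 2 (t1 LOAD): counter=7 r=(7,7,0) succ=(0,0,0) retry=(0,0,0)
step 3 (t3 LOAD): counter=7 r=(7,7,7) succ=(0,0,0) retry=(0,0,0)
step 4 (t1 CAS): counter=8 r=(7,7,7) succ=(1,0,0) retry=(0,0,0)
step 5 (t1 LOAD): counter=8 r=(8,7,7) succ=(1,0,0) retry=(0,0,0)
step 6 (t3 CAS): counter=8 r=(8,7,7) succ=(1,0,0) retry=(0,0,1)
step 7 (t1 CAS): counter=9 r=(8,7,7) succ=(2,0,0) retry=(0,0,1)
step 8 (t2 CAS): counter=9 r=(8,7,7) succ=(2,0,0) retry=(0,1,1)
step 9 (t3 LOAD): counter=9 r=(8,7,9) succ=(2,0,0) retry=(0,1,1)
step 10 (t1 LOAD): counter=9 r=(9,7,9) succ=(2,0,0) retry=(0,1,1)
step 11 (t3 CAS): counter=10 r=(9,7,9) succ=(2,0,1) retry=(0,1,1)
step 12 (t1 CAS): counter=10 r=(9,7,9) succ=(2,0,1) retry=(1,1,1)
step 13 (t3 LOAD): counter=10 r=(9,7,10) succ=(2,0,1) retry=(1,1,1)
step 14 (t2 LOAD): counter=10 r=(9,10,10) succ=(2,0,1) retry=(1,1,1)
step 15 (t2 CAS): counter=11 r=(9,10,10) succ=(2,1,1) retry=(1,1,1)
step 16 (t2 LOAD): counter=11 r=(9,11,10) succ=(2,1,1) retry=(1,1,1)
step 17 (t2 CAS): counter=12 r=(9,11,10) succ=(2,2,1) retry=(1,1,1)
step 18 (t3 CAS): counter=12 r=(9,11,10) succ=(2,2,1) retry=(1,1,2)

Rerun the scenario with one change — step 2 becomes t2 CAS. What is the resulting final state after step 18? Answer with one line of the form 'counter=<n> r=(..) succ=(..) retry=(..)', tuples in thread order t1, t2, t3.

counter=12 r=(9,11,10) succ=(0,3,2) retry=(3,1,1)

(re-executing from step 2 with the substitution; state before step 2: counter=7 r=(0,7,0) succ=(0,0,0) retry=(0,0,0))
step 2 (t2 CAS): counter=8 r=(0,7,0) succ=(0,1,0) retry=(0,0,0)
step 3 (t3 LOAD): counter=8 r=(0,7,8) succ=(0,1,0) retry=(0,0,0)
step 4 (t1 CAS): counter=8 r=(0,7,8) succ=(0,1,0) retry=(1,0,0)
step 5 (t1 LOAD): counter=8 r=(8,7,8) succ=(0,1,0) retry=(1,0,0)
step 6 (t3 CAS): counter=9 r=(8,7,8) succ=(0,1,1) retry=(1,0,0)
step 7 (t1 CAS): counter=9 r=(8,7,8) succ=(0,1,1) retry=(2,0,0)
step 8 (t2 CAS): counter=9 r=(8,7,8) succ=(0,1,1) retry=(2,1,0)
step 9 (t3 LOAD): counter=9 r=(8,7,9) succ=(0,1,1) retry=(2,1,0)
step 10 (t1 LOAD): counter=9 r=(9,7,9) succ=(0,1,1) retry=(2,1,0)
step 11 (t3 CAS): counter=10 r=(9,7,9) succ=(0,1,2) retry=(2,1,0)
step 12 (t1 CAS): counter=10 r=(9,7,9) succ=(0,1,2) retry=(3,1,0)
step 13 (t3 LOAD): counter=10 r=(9,7,10) succ=(0,1,2) retry=(3,1,0)
step 14 (t2 LOAD): counter=10 r=(9,10,10) succ=(0,1,2) retry=(3,1,0)
step 15 (t2 CAS): counter=11 r=(9,10,10) succ=(0,2,2) retry=(3,1,0)
step 16 (t2 LOAD): counter=11 r=(9,11,10) succ=(0,2,2) retry=(3,1,0)
step 17 (t2 CAS): counter=12 r=(9,11,10) succ=(0,3,2) retry=(3,1,0)
step 18 (t3 CAS): counter=12 r=(9,11,10) succ=(0,3,2) retry=(3,1,1)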